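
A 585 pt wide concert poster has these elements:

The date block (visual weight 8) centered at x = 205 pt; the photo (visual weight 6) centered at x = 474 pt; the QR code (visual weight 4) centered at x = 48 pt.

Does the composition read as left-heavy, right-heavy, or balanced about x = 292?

Total weight = 8 + 6 + 4 = 18.
x: (8·205 + 6·474 + 4·48) / 18 = 4676 / 18 ≈ 259.78
259.8 vs midline 292 → left-heavy.

left-heavy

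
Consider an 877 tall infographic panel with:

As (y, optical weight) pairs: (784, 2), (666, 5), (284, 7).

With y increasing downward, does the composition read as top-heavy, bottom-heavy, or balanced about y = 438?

Total weight = 2 + 5 + 7 = 14.
y-moment: 2·784 + 5·666 + 7·284 = 6886; centroid 6886/14 ≈ 491.86.
491.9 lies below (larger y than) the midline 438, so the layout is bottom-heavy.

bottom-heavy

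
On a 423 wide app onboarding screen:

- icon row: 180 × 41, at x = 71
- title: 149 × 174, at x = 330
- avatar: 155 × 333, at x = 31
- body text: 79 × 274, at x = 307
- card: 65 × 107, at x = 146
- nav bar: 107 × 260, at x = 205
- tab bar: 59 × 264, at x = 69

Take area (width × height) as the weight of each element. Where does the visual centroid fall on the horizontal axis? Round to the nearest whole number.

Areas → weights: icon row 180·41 = 7380, title 149·174 = 25926, avatar 155·333 = 51615, body text 79·274 = 21646, card 65·107 = 6955, nav bar 107·260 = 27820, tab bar 59·264 = 15576; Σw = 156918.
Σw·x = 25118221; x̄ = 25118221/156918 ≈ 160.07.

x ≈ 160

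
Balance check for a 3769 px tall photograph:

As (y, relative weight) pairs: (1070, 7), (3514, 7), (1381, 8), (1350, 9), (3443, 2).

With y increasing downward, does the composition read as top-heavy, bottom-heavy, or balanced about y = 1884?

balanced

Weights sum to 7 + 7 + 8 + 9 + 2 = 33.
y-moment: 7·1070 + 7·3514 + 8·1381 + 9·1350 + 2·3443 = 62172; centroid 62172/33 ≈ 1884.00.
1884.00 = 1884 exactly: balanced.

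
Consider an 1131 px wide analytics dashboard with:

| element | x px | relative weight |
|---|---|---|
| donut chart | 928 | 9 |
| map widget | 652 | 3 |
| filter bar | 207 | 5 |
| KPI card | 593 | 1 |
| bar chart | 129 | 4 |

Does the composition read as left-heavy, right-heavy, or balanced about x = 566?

Total weight = 9 + 3 + 5 + 1 + 4 = 22.
Σw·x = 9·928 + 3·652 + 5·207 + 1·593 + 4·129 = 12452, so x̄ = 12452/22 ≈ 566.00.
That equals the midline 566 — balanced.

balanced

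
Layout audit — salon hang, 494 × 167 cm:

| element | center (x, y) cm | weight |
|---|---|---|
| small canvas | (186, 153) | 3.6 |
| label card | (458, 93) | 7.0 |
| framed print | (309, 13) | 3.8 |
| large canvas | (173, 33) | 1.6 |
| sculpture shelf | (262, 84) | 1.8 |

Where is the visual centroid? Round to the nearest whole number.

(326, 82)

Weights sum to 3.6 + 7.0 + 3.8 + 1.6 + 1.8 = 17.8.
x-moment: 3.6·186 + 7.0·458 + 3.8·309 + 1.6·173 + 1.8·262 = 5798.2; centroid 5798.2/17.8 ≈ 325.74.
y-moment: 3.6·153 + 7.0·93 + 3.8·13 + 1.6·33 + 1.8·84 = 1455.2; centroid 1455.2/17.8 ≈ 81.75.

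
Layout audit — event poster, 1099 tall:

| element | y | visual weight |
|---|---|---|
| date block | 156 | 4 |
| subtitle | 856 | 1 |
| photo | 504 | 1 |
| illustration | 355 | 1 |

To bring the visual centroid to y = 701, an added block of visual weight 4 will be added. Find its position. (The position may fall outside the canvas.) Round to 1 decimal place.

With the added block, Σw becomes 4 + 1 + 1 + 1 + 4 = 11.
y: need Σw·y = 11·701 = 7711. Existing = 4·156 + 1·856 + 1·504 + 1·355 = 2339. Remainder 5372 / 4 ≈ 1343.00.

y ≈ 1343.0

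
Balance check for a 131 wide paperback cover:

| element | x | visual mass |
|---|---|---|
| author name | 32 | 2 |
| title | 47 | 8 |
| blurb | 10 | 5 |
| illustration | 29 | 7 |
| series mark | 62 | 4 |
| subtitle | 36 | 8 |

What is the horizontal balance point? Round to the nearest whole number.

x ≈ 36

Weights sum to 2 + 8 + 5 + 7 + 4 + 8 = 34.
Σw·x = 2·32 + 8·47 + 5·10 + 7·29 + 4·62 + 8·36 = 1229, so x̄ = 1229/34 ≈ 36.15.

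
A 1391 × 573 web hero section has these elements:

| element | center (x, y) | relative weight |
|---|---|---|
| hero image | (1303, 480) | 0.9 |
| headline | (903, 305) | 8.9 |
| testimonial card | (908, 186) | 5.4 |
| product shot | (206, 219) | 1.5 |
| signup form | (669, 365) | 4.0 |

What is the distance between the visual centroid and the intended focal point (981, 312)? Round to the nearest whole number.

≈ 157

Σw = 0.9 + 8.9 + 5.4 + 1.5 + 4.0 = 20.7.
x: (0.9·1303 + 8.9·903 + 5.4·908 + 1.5·206 + 4.0·669) / 20.7 = 17097.6 / 20.7 ≈ 825.97
y: (0.9·480 + 8.9·305 + 5.4·186 + 1.5·219 + 4.0·365) / 20.7 = 5939.4 / 20.7 ≈ 286.93
From (981, 312): dx = -155.03, dy = -25.07, so the distance is √(dx²+dy²) ≈ 157.04.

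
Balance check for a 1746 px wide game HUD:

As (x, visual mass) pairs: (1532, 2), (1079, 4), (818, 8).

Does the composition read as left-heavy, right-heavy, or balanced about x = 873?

right-heavy

Total weight = 2 + 4 + 8 = 14.
x: (2·1532 + 4·1079 + 8·818) / 14 = 13924 / 14 ≈ 994.57
994.6 lies right of the midline 873, so the layout is right-heavy.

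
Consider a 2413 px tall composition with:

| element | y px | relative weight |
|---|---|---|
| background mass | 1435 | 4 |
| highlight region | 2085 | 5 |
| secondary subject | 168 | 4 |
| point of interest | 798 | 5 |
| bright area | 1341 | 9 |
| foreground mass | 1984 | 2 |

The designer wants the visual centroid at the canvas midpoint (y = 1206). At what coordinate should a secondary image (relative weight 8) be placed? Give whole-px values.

y ≈ 970

With the secondary image, Σw becomes 4 + 5 + 4 + 5 + 9 + 2 + 8 = 37.
y: need Σw·y = 37·1206 = 44622. Existing = 4·1435 + 5·2085 + 4·168 + 5·798 + 9·1341 + 2·1984 = 36864. Remainder 7758 / 8 ≈ 969.75.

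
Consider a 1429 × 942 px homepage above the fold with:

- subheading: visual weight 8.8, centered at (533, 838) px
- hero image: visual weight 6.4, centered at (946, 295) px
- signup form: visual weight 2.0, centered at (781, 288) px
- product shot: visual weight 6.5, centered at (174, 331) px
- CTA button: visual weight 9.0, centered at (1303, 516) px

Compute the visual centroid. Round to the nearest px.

Total weight = 8.8 + 6.4 + 2.0 + 6.5 + 9.0 = 32.7.
x-moment: 8.8·533 + 6.4·946 + 2.0·781 + 6.5·174 + 9.0·1303 = 25164.8; centroid 25164.8/32.7 ≈ 769.57.
y-moment: 8.8·838 + 6.4·295 + 2.0·288 + 6.5·331 + 9.0·516 = 16633.9; centroid 16633.9/32.7 ≈ 508.68.

(770, 509)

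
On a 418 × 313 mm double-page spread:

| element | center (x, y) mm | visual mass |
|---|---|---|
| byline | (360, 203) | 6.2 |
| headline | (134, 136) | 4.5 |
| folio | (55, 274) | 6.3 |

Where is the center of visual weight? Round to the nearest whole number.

Total weight = 6.2 + 4.5 + 6.3 = 17.0.
x-moment: 6.2·360 + 4.5·134 + 6.3·55 = 3181.5; centroid 3181.5/17.0 ≈ 187.15.
y-moment: 6.2·203 + 4.5·136 + 6.3·274 = 3596.8; centroid 3596.8/17.0 ≈ 211.58.

(187, 212)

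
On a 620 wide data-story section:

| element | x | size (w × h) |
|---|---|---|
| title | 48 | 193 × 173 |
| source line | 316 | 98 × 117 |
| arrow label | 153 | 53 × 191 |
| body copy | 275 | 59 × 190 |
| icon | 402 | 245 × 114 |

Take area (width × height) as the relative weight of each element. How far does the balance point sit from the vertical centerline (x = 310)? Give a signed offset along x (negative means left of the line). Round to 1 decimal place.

≈ -86.0

Taking area as weight: title 193·173 = 33389, source line 98·117 = 11466, arrow label 53·191 = 10123, body copy 59·190 = 11210, icon 245·114 = 27930. Sum 94118.
x: (33389·48 + 11466·316 + 10123·153 + 11210·275 + 27930·402) / 94118 = 21085357 / 94118 ≈ 224.03
Offset from x = 310: 224.03 − 310 ≈ -85.97.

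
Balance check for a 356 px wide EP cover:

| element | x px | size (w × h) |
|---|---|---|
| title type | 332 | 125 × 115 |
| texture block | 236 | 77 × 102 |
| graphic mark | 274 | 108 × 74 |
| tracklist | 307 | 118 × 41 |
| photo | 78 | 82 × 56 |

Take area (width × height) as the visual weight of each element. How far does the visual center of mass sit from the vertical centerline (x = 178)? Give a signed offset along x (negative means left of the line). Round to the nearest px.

≈ 91 px

Areas: title type 125·115 = 14375, texture block 77·102 = 7854, graphic mark 108·74 = 7992, tracklist 118·41 = 4838, photo 82·56 = 4592. Total weight = 39651.
Σw·x = 14375·332 + 7854·236 + 7992·274 + 4838·307 + 4592·78 = 10659294, so x̄ = 10659294/39651 ≈ 268.83.
Offset from x = 178: 268.83 − 178 ≈ 90.83.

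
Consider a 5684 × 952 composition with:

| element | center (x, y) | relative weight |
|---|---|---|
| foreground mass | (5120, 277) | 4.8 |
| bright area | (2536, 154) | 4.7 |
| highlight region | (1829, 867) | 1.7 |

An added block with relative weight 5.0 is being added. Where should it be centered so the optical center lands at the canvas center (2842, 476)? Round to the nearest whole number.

(1287, 837)

New total weight: (4.8 + 4.7 + 1.7) + 5.0 = 16.2.
x: need Σw·x = 16.2·2842 = 46040.4. Existing = 4.8·5120 + 4.7·2536 + 1.7·1829 = 39604.5. Remainder 6435.9 / 5.0 ≈ 1287.18.
y: need Σw·y = 16.2·476 = 7711.2. Existing = 4.8·277 + 4.7·154 + 1.7·867 = 3527.3. Remainder 4183.9 / 5.0 ≈ 836.78.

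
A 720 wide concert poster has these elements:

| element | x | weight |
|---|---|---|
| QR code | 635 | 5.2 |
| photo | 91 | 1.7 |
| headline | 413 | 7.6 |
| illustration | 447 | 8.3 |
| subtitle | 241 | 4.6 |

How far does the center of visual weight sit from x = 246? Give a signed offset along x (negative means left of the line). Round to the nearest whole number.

≈ 171

Total weight = 5.2 + 1.7 + 7.6 + 8.3 + 4.6 = 27.4.
x: (5.2·635 + 1.7·91 + 7.6·413 + 8.3·447 + 4.6·241) / 27.4 = 11414.2 / 27.4 ≈ 416.58
Difference: 416.58 − 246 ≈ 170.58.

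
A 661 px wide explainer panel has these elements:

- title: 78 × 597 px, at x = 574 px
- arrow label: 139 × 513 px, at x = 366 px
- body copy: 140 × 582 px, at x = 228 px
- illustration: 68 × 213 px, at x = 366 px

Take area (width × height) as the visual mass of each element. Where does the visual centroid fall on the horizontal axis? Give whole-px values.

x ≈ 359

Areas: title 78·597 = 46566, arrow label 139·513 = 71307, body copy 140·582 = 81480, illustration 68·213 = 14484. Total weight = 213837.
x-moment: 46566·574 + 71307·366 + 81480·228 + 14484·366 = 76705830; centroid 76705830/213837 ≈ 358.71.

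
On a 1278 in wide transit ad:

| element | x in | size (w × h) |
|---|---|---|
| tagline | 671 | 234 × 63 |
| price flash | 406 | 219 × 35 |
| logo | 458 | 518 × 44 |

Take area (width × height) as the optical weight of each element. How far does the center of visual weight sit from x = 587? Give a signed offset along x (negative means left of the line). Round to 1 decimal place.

Areas: tagline 234·63 = 14742, price flash 219·35 = 7665, logo 518·44 = 22792. Total weight = 45199.
x-moment: 14742·671 + 7665·406 + 22792·458 = 23442608; centroid 23442608/45199 ≈ 518.65.
Difference: 518.65 − 587 ≈ -68.35.

≈ -68.3 in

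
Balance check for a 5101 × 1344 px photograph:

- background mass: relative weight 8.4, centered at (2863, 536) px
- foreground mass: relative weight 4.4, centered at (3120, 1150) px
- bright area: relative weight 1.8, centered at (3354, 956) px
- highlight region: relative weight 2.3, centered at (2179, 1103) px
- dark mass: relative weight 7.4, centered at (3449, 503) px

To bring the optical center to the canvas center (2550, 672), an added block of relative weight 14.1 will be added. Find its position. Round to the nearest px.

With the added block, Σw becomes 8.4 + 4.4 + 1.8 + 2.3 + 7.4 + 14.1 = 38.4.
x: need Σw·x = 38.4·2550 = 97920.0. Existing = 8.4·2863 + 4.4·3120 + 1.8·3354 + 2.3·2179 + 7.4·3449 = 74348.7. Remainder 23571.3 / 14.1 ≈ 1671.72.
y: need Σw·y = 38.4·672 = 25804.8. Existing = 8.4·536 + 4.4·1150 + 1.8·956 + 2.3·1103 + 7.4·503 = 17542.3. Remainder 8262.5 / 14.1 ≈ 585.99.

(1672, 586)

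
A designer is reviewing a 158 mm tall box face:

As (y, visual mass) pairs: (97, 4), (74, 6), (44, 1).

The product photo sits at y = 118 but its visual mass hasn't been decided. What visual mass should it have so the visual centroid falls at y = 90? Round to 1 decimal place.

Existing Σw = 11 (4 + 6 + 1); existing moment 4·97 + 6·74 + 1·44 = 876.
For the centroid to hit 90: (876 + w·118) / (11 + w) = 90.
Rearranging, w·(118 − 90) = 90·11 − 876 = 114, so w ≈ 114/28 = 4.07.

w ≈ 4.1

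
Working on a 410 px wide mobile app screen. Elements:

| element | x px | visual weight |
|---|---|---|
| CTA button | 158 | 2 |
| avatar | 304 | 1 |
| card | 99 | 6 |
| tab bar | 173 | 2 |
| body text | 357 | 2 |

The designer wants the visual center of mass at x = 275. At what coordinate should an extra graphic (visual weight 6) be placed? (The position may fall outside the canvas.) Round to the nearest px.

x ≈ 492

New total weight: (2 + 1 + 6 + 2 + 2) + 6 = 19.
Along x: (2274 + 6·x) / 19 = 275 (existing moment 2·158 + 1·304 + 6·99 + 2·173 + 2·357 = 2274) ⇒ x = (5225 − 2274) / 6 ≈ 491.83.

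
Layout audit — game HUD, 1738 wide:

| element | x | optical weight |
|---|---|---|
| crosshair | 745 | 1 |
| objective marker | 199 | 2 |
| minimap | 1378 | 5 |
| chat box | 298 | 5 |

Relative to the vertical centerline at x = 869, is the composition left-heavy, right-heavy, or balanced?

left-heavy

Σw = 1 + 2 + 5 + 5 = 13.
Σw·x = 1·745 + 2·199 + 5·1378 + 5·298 = 9523, so x̄ = 9523/13 ≈ 732.54.
Since 732.5 is left of 869, the composition reads left-heavy.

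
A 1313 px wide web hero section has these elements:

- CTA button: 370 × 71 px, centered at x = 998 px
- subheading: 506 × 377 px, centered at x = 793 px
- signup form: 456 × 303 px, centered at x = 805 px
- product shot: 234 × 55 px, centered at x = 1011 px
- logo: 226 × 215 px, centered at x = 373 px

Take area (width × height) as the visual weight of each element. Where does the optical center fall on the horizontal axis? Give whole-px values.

x ≈ 768

Taking area as weight: CTA button 370·71 = 26270, subheading 506·377 = 190762, signup form 456·303 = 138168, product shot 234·55 = 12870, logo 226·215 = 48590. Sum 416660.
Σw·x = 26270·998 + 190762·793 + 138168·805 + 12870·1011 + 48590·373 = 319852606, so x̄ = 319852606/416660 ≈ 767.66.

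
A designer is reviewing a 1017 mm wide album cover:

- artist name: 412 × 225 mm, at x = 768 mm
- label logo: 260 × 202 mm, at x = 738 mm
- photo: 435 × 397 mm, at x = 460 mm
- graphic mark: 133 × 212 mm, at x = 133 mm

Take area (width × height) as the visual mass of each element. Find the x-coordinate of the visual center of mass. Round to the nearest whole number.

Areas: artist name 412·225 = 92700, label logo 260·202 = 52520, photo 435·397 = 172695, graphic mark 133·212 = 28196. Total weight = 346111.
x: (92700·768 + 52520·738 + 172695·460 + 28196·133) / 346111 = 193143128 / 346111 ≈ 558.04

x ≈ 558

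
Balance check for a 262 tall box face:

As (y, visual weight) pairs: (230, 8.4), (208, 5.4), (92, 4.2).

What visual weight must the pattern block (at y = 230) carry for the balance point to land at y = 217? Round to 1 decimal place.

Existing Σw = 18.0 (8.4 + 5.4 + 4.2); existing moment 8.4·230 + 5.4·208 + 4.2·92 = 3441.6.
Balance at y = 217 requires (3441.6 + w·230) / (18.0 + w) = 217.
Rearranging, w·(230 − 217) = 217·18.0 − 3441.6 = 464.4, so w ≈ 464.4/13 = 35.72.

w ≈ 35.7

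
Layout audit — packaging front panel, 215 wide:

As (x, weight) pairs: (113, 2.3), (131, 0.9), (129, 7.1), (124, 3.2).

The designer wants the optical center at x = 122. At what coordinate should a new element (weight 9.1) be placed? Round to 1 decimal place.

x ≈ 117.2

With the new element, Σw becomes 2.3 + 0.9 + 7.1 + 3.2 + 9.1 = 22.6.
Along x: (1690.5 + 9.1·x) / 22.6 = 122 (existing moment 2.3·113 + 0.9·131 + 7.1·129 + 3.2·124 = 1690.5) ⇒ x = (2757.2 − 1690.5) / 9.1 ≈ 117.22.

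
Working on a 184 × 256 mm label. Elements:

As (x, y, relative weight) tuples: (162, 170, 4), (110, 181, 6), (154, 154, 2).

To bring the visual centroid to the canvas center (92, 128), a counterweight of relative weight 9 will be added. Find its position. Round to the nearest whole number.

(35, 68)

New total weight: (4 + 6 + 2) + 9 = 21.
x: need Σw·x = 21·92 = 1932. Existing = 4·162 + 6·110 + 2·154 = 1616. Remainder 316 / 9 ≈ 35.11.
y: need Σw·y = 21·128 = 2688. Existing = 4·170 + 6·181 + 2·154 = 2074. Remainder 614 / 9 ≈ 68.22.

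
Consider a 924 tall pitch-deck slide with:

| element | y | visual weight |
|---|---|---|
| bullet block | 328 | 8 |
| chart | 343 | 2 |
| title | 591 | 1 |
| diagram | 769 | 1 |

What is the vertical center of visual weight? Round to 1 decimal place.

y ≈ 389.2

Total weight = 8 + 2 + 1 + 1 = 12.
Σw·y = 8·328 + 2·343 + 1·591 + 1·769 = 4670, so ȳ = 4670/12 ≈ 389.17.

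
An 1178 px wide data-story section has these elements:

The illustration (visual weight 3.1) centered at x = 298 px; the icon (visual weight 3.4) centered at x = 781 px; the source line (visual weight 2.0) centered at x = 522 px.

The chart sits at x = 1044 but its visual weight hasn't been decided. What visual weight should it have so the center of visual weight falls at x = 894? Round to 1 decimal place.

w ≈ 19.8

Existing Σw = 8.5 (3.1 + 3.4 + 2.0); existing moment 3.1·298 + 3.4·781 + 2.0·522 = 4623.2.
Balance at x = 894 requires (4623.2 + w·1044) / (8.5 + w) = 894.
Rearranging, w·(1044 − 894) = 894·8.5 − 4623.2 = 2975.8, so w ≈ 2975.8/150 = 19.84.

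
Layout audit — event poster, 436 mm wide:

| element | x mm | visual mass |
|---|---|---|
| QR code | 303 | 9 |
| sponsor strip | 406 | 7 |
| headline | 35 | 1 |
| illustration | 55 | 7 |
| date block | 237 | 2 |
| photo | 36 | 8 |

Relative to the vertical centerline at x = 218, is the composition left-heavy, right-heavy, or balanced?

left-heavy

Total weight = 9 + 7 + 1 + 7 + 2 + 8 = 34.
Σw·x = 6751; x̄ = 6751/34 ≈ 198.56.
198.6 lies left of the midline 218, so the layout is left-heavy.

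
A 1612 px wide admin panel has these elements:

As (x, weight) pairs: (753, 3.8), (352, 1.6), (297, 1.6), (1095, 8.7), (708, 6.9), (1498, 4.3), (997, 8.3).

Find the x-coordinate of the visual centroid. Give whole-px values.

Weights sum to 3.8 + 1.6 + 1.6 + 8.7 + 6.9 + 4.3 + 8.3 = 35.2.
x: moment 33028.0 / weight 35.2 ≈ 938.30

x ≈ 938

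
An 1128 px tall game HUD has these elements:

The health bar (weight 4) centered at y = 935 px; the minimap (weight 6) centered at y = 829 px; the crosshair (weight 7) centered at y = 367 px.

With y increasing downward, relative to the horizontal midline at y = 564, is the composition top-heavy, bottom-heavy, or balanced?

Σw = 4 + 6 + 7 = 17.
y-moment: 4·935 + 6·829 + 7·367 = 11283; centroid 11283/17 ≈ 663.71.
663.7 vs midline 564 → bottom-heavy.

bottom-heavy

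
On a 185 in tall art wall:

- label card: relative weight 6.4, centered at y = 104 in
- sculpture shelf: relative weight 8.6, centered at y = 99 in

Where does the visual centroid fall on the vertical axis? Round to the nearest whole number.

y ≈ 101

Weights sum to 6.4 + 8.6 = 15.0.
y: (6.4·104 + 8.6·99) / 15.0 = 1517.0 / 15.0 ≈ 101.13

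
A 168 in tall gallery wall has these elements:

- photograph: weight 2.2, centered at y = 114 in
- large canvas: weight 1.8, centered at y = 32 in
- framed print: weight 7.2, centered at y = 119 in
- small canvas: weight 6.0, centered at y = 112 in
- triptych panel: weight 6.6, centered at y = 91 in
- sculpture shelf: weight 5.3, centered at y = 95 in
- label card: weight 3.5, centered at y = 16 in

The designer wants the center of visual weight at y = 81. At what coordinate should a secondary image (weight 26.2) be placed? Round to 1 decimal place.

After adding the secondary image, total weight = 2.2 + 1.8 + 7.2 + 6.0 + 6.6 + 5.3 + 3.5 + 26.2 = 58.8.
Along y: (2997.3 + 26.2·y) / 58.8 = 81 (existing moment 2.2·114 + 1.8·32 + 7.2·119 + 6.0·112 + 6.6·91 + 5.3·95 + 3.5·16 = 2997.3) ⇒ y = (4762.8 − 2997.3) / 26.2 ≈ 67.39.

y ≈ 67.4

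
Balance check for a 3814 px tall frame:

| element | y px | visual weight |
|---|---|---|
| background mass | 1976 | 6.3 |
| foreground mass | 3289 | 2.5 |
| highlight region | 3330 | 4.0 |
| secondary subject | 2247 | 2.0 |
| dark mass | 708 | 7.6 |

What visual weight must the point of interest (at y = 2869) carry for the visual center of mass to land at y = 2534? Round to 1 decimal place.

w ≈ 38.5

Fixed elements: Σw = 6.3 + 2.5 + 4.0 + 2.0 + 7.6 = 22.4, Σw·y = 6.3·1976 + 2.5·3289 + 4.0·3330 + 2.0·2247 + 7.6·708 = 43866.1.
Set Σw·y/Σw = 2534: (43866.1 + 2869w) = 2534·(22.4 + w).
Rearranging, w·(2869 − 2534) = 2534·22.4 − 43866.1 = 12895.5, so w ≈ 12895.5/335 = 38.49.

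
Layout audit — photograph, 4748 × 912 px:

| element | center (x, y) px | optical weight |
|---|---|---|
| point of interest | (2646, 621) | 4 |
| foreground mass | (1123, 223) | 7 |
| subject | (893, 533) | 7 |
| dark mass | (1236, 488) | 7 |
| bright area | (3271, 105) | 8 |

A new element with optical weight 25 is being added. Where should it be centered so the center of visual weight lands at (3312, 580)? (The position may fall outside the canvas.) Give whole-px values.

After adding the new element, total weight = 4 + 7 + 7 + 7 + 8 + 25 = 58.
x: target moment 58×3312 = 192096; current 4·2646 + 7·1123 + 7·893 + 7·1236 + 8·3271 = 59516; the new element supplies 132580, so x = 132580/25 ≈ 5303.20.
y: target moment 58×580 = 33640; current 4·621 + 7·223 + 7·533 + 7·488 + 8·105 = 12032; the new element supplies 21608, so y = 21608/25 ≈ 864.32.

(5303, 864)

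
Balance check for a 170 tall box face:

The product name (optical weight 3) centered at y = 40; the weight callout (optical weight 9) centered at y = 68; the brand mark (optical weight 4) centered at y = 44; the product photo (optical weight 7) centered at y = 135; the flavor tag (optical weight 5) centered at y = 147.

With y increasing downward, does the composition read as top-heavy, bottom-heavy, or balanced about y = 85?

Σw = 3 + 9 + 4 + 7 + 5 = 28.
y: (3·40 + 9·68 + 4·44 + 7·135 + 5·147) / 28 = 2588 / 28 ≈ 92.43
92.4 vs midline 85 → bottom-heavy.

bottom-heavy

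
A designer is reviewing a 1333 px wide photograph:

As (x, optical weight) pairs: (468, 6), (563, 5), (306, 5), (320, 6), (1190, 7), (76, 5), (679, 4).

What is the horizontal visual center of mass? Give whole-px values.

Total weight = 6 + 5 + 5 + 6 + 7 + 5 + 4 = 38.
x-moment: 6·468 + 5·563 + 5·306 + 6·320 + 7·1190 + 5·76 + 4·679 = 20499; centroid 20499/38 ≈ 539.45.

x ≈ 539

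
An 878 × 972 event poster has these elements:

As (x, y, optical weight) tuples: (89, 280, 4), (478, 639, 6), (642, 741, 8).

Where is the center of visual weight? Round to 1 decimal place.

(464.4, 604.6)

Total weight = 4 + 6 + 8 = 18.
x: (4·89 + 6·478 + 8·642) / 18 = 8360 / 18 ≈ 464.44
y: (4·280 + 6·639 + 8·741) / 18 = 10882 / 18 ≈ 604.56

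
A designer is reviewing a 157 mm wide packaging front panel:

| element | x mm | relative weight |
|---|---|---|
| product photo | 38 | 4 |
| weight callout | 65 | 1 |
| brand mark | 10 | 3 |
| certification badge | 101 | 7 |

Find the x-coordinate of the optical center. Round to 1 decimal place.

x ≈ 63.6

Total weight = 4 + 1 + 3 + 7 = 15.
x: (4·38 + 1·65 + 3·10 + 7·101) / 15 = 954 / 15 ≈ 63.60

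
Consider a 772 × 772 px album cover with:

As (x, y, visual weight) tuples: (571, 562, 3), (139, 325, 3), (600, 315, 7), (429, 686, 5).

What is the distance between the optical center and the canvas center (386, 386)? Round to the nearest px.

Σw = 3 + 3 + 7 + 5 = 18.
Σw·x = 3·571 + 3·139 + 7·600 + 5·429 = 8475, so x̄ = 8475/18 ≈ 470.83.
Σw·y = 3·562 + 3·325 + 7·315 + 5·686 = 8296, so ȳ = 8296/18 ≈ 460.89.
Relative to (386, 386): Δ = (84.83, 74.89); |Δ| = √(84.83² + 74.89²) ≈ 113.16.

≈ 113 px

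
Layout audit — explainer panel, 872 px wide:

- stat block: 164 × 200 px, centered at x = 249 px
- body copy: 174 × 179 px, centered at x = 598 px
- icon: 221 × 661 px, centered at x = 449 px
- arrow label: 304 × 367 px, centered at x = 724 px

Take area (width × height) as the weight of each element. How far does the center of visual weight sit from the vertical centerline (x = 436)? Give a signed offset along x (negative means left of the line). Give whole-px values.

≈ 102 px

Areas: stat block 164·200 = 32800, body copy 174·179 = 31146, icon 221·661 = 146081, arrow label 304·367 = 111568. Total weight = 321595.
Σw·x = 32800·249 + 31146·598 + 146081·449 + 111568·724 = 173158109, so x̄ = 173158109/321595 ≈ 538.44.
Offset from x = 436: 538.44 − 436 ≈ 102.44.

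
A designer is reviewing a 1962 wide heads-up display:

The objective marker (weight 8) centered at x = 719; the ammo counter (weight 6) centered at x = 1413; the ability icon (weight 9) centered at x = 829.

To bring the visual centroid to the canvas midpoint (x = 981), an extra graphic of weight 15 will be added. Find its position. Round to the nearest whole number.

x ≈ 1039

After adding the extra graphic, total weight = 8 + 6 + 9 + 15 = 38.
Along x: (21691 + 15·x) / 38 = 981 (existing moment 8·719 + 6·1413 + 9·829 = 21691) ⇒ x = (37278 − 21691) / 15 ≈ 1039.13.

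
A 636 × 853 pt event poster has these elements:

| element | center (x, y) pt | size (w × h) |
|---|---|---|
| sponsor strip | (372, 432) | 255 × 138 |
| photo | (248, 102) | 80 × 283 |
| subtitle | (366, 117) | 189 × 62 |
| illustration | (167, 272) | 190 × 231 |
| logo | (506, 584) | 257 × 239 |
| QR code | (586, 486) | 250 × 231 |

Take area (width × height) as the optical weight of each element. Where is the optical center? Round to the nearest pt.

Taking area as weight: sponsor strip 255·138 = 35190, photo 80·283 = 22640, subtitle 189·62 = 11718, illustration 190·231 = 43890, logo 257·239 = 61423, QR code 250·231 = 57750. Sum 232611.
Σw·x = 95245356; x̄ = 95245356/232611 ≈ 409.46.
y: moment 94757978 / weight 232611 ≈ 407.37

(409, 407)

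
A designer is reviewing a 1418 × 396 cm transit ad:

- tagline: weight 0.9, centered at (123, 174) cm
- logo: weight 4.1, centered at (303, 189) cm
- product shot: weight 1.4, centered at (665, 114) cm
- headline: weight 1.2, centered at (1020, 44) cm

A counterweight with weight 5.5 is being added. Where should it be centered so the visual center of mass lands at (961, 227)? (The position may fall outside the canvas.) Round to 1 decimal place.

After adding the counterweight, total weight = 0.9 + 4.1 + 1.4 + 1.2 + 5.5 = 13.1.
x: need Σw·x = 13.1·961 = 12589.1. Existing = 0.9·123 + 4.1·303 + 1.4·665 + 1.2·1020 = 3508.0. Remainder 9081.1 / 5.5 ≈ 1651.11.
y: need Σw·y = 13.1·227 = 2973.7. Existing = 0.9·174 + 4.1·189 + 1.4·114 + 1.2·44 = 1143.9. Remainder 1829.8 / 5.5 ≈ 332.69.

(1651.1, 332.7)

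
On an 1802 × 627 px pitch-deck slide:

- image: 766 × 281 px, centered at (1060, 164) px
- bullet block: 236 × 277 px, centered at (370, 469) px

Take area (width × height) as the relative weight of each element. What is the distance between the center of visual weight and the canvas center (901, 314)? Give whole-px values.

Taking area as weight: image 766·281 = 215246, bullet block 236·277 = 65372. Sum 280618.
x-moment: 215246·1060 + 65372·370 = 252348400; centroid 252348400/280618 ≈ 899.26.
y-moment: 215246·164 + 65372·469 = 65959812; centroid 65959812/280618 ≈ 235.05.
Relative to (901, 314): Δ = (-1.74, -78.95); |Δ| = √(-1.74² + -78.95²) ≈ 78.97.

≈ 79 px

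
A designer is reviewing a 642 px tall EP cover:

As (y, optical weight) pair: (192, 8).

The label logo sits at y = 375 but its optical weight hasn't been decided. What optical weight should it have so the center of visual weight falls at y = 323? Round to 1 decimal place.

w ≈ 20.2

The single fixed element contributes weight 8, moment 8·192 = 1536.
For the centroid to hit 323: (1536 + w·375) / (8 + w) = 323.
So w = (323·8 − 1536)/(375 − 323) = 1048/52 ≈ 20.15.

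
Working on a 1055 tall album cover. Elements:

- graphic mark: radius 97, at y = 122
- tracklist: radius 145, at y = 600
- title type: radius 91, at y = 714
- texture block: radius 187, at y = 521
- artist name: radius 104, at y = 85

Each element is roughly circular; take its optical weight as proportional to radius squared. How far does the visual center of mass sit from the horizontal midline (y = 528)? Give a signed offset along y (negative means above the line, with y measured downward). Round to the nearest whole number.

Weights ∝ r²: graphic mark 97² = 9409, tracklist 145² = 21025, title type 91² = 8281, texture block 187² = 34969, artist name 104² = 10816; Σw = 84500.
y-moment: 9409·122 + 21025·600 + 8281·714 + 34969·521 + 10816·85 = 38813741; centroid 38813741/84500 ≈ 459.33.
Against y = 528, that's 459.33 − 528 = -68.67.

≈ -69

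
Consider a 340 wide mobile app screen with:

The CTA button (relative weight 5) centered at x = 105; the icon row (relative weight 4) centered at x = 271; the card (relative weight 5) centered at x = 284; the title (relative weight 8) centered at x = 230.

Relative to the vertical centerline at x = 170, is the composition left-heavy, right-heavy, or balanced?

Total weight = 5 + 4 + 5 + 8 = 22.
Σw·x = 5·105 + 4·271 + 5·284 + 8·230 = 4869, so x̄ = 4869/22 ≈ 221.32.
221.3 vs midline 170 → right-heavy.

right-heavy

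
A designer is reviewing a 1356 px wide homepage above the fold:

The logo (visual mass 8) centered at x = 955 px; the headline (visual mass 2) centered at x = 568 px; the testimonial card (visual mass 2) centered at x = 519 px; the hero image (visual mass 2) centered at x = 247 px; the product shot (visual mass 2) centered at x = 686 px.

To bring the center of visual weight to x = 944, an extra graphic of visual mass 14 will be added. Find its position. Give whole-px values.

After adding the extra graphic, total weight = 8 + 2 + 2 + 2 + 2 + 14 = 30.
x: need Σw·x = 30·944 = 28320. Existing = 8·955 + 2·568 + 2·519 + 2·247 + 2·686 = 11680. Remainder 16640 / 14 ≈ 1188.57.

x ≈ 1189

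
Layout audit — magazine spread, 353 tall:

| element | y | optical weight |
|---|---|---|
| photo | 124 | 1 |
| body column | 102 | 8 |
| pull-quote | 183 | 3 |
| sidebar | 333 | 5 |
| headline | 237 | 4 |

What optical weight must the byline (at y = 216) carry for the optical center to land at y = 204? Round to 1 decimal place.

Known weights sum to 1 + 8 + 3 + 5 + 4 = 21; their moment is 1·124 + 8·102 + 3·183 + 5·333 + 4·237 = 4102.
Balance at y = 204 requires (4102 + w·216) / (21 + w) = 204.
Rearranging, w·(216 − 204) = 204·21 − 4102 = 182, so w ≈ 182/12 = 15.17.

w ≈ 15.2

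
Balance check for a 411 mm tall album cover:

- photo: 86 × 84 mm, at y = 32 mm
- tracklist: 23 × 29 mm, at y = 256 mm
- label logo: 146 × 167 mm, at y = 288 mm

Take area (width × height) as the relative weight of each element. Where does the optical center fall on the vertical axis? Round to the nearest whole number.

Taking area as weight: photo 86·84 = 7224, tracklist 23·29 = 667, label logo 146·167 = 24382. Sum 32273.
y: (7224·32 + 667·256 + 24382·288) / 32273 = 7423936 / 32273 ≈ 230.04

y ≈ 230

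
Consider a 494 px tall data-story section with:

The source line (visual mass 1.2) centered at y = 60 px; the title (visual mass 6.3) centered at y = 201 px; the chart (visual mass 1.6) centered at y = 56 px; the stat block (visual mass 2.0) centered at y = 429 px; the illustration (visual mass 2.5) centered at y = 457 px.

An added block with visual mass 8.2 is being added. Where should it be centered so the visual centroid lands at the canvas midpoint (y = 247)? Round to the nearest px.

y ≈ 239

New total weight: (1.2 + 6.3 + 1.6 + 2.0 + 2.5) + 8.2 = 21.8.
Along y: (3428.4 + 8.2·y) / 21.8 = 247 (existing moment 1.2·60 + 6.3·201 + 1.6·56 + 2.0·429 + 2.5·457 = 3428.4) ⇒ y = (5384.6 − 3428.4) / 8.2 ≈ 238.56.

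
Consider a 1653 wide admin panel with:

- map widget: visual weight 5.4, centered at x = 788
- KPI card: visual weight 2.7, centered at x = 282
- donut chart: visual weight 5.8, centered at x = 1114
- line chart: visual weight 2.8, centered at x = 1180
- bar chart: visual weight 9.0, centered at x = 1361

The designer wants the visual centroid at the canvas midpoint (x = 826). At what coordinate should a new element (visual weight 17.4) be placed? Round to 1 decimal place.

After adding the new element, total weight = 5.4 + 2.7 + 5.8 + 2.8 + 9.0 + 17.4 = 43.1.
Along x: (27030.8 + 17.4·x) / 43.1 = 826 (existing moment 5.4·788 + 2.7·282 + 5.8·1114 + 2.8·1180 + 9.0·1361 = 27030.8) ⇒ x = (35600.6 − 27030.8) / 17.4 ≈ 492.52.

x ≈ 492.5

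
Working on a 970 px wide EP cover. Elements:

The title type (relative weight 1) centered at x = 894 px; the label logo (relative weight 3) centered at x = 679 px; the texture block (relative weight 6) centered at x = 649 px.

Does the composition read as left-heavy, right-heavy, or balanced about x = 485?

Σw = 1 + 3 + 6 = 10.
x-moment: 1·894 + 3·679 + 6·649 = 6825; centroid 6825/10 ≈ 682.50.
682.5 lies right of the midline 485, so the layout is right-heavy.

right-heavy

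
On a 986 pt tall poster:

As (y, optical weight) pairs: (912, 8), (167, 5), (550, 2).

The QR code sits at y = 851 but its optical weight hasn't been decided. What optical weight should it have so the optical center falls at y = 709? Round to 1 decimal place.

w ≈ 9.9

Existing Σw = 15 (8 + 5 + 2); existing moment 8·912 + 5·167 + 2·550 = 9231.
For the centroid to hit 709: (9231 + w·851) / (15 + w) = 709.
Solving: w = (709·15 − 9231) / (851 − 709) = 1404 / 142 ≈ 9.89.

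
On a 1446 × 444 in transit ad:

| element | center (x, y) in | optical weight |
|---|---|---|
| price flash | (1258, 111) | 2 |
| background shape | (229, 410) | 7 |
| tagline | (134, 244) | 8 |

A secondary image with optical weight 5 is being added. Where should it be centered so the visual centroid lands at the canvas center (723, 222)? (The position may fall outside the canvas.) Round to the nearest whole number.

After adding the secondary image, total weight = 2 + 7 + 8 + 5 = 22.
x: target moment 22×723 = 15906; current 2·1258 + 7·229 + 8·134 = 5191; the secondary image supplies 10715, so x = 10715/5 ≈ 2143.00.
y: target moment 22×222 = 4884; current 2·111 + 7·410 + 8·244 = 5044; the secondary image supplies -160, so y = -160/5 ≈ -32.00.

(2143, -32)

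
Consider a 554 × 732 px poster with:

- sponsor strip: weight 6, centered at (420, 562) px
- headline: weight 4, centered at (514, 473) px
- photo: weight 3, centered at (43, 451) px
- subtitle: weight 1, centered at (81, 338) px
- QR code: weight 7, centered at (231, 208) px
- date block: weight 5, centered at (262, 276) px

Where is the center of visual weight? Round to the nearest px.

(297, 377)

Total weight = 6 + 4 + 3 + 1 + 7 + 5 = 26.
Σw·x = 7713; x̄ = 7713/26 ≈ 296.65.
Σw·y = 9791; ȳ = 9791/26 ≈ 376.58.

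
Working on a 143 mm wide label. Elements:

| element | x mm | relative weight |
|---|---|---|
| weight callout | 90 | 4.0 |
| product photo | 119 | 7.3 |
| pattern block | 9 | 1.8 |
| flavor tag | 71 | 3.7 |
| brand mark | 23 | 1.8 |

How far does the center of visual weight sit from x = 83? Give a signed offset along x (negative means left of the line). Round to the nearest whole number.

≈ 0 mm

Total weight = 4.0 + 7.3 + 1.8 + 3.7 + 1.8 = 18.6.
Σw·x = 4.0·90 + 7.3·119 + 1.8·9 + 3.7·71 + 1.8·23 = 1549.0, so x̄ = 1549.0/18.6 ≈ 83.28.
Offset from x = 83: 83.28 − 83 ≈ 0.28.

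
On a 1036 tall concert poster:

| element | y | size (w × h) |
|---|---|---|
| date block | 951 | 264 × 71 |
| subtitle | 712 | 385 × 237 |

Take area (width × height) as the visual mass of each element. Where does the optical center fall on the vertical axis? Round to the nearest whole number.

Areas → weights: date block 264·71 = 18744, subtitle 385·237 = 91245; Σw = 109989.
y-moment: 18744·951 + 91245·712 = 82791984; centroid 82791984/109989 ≈ 752.73.

y ≈ 753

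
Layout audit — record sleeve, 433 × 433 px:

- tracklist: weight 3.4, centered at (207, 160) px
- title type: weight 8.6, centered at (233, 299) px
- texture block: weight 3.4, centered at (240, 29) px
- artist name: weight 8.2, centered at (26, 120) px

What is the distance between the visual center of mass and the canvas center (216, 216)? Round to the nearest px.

≈ 69 px

Weights sum to 3.4 + 8.6 + 3.4 + 8.2 = 23.6.
x-moment: 3.4·207 + 8.6·233 + 3.4·240 + 8.2·26 = 3736.8; centroid 3736.8/23.6 ≈ 158.34.
y-moment: 3.4·160 + 8.6·299 + 3.4·29 + 8.2·120 = 4198.0; centroid 4198.0/23.6 ≈ 177.88.
From (216, 216): dx = -57.66, dy = -38.12, so the distance is √(dx²+dy²) ≈ 69.12.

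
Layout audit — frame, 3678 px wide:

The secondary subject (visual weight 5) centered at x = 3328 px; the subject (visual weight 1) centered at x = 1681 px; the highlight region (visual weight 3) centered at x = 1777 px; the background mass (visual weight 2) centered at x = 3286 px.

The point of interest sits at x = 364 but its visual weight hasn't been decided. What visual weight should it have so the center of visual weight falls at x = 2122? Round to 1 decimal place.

w ≈ 3.9

Known weights sum to 5 + 1 + 3 + 2 = 11; their moment is 5·3328 + 1·1681 + 3·1777 + 2·3286 = 30224.
For the centroid to hit 2122: (30224 + w·364) / (11 + w) = 2122.
So w = (2122·11 − 30224)/(364 − 2122) = -6882/-1758 ≈ 3.91.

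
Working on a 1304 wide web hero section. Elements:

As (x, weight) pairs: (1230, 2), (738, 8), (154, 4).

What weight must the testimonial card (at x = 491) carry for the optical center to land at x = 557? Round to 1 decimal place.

Existing Σw = 14 (2 + 8 + 4); existing moment 2·1230 + 8·738 + 4·154 = 8980.
Set Σw·x/Σw = 557: (8980 + 491w) = 557·(14 + w).
Rearranging, w·(491 − 557) = 557·14 − 8980 = -1182, so w ≈ -1182/-66 = 17.91.

w ≈ 17.9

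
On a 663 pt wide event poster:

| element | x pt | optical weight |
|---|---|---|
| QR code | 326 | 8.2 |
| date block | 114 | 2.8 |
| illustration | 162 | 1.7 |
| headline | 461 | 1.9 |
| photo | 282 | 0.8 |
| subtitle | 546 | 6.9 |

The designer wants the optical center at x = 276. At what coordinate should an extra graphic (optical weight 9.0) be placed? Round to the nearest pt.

With the extra graphic, Σw becomes 8.2 + 2.8 + 1.7 + 1.9 + 0.8 + 6.9 + 9.0 = 31.3.
Along x: (8136.7 + 9.0·x) / 31.3 = 276 (existing moment 8.2·326 + 2.8·114 + 1.7·162 + 1.9·461 + 0.8·282 + 6.9·546 = 8136.7) ⇒ x = (8638.8 − 8136.7) / 9.0 ≈ 55.79.

x ≈ 56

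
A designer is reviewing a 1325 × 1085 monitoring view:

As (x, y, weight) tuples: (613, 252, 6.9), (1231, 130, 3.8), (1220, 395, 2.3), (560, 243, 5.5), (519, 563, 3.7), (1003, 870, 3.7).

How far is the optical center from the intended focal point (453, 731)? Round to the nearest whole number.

≈ 487

Weights sum to 6.9 + 3.8 + 2.3 + 5.5 + 3.7 + 3.7 = 25.9.
x: (6.9·613 + 3.8·1231 + 2.3·1220 + 5.5·560 + 3.7·519 + 3.7·1003) / 25.9 = 20424.9 / 25.9 ≈ 788.61
y: (6.9·252 + 3.8·130 + 2.3·395 + 5.5·243 + 3.7·563 + 3.7·870) / 25.9 = 9779.9 / 25.9 ≈ 377.60
Offset from (453, 731): Δx ≈ 335.61, Δy ≈ -353.40; distance = √(Δx² + Δy²) ≈ 487.36.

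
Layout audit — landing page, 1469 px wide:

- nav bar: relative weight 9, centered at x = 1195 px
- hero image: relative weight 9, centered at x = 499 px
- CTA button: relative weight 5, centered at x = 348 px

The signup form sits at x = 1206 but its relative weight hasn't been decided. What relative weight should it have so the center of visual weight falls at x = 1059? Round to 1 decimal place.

Known weights sum to 9 + 9 + 5 = 23; their moment is 9·1195 + 9·499 + 5·348 = 16986.
Set Σw·x/Σw = 1059: (16986 + 1206w) = 1059·(23 + w).
Rearranging, w·(1206 − 1059) = 1059·23 − 16986 = 7371, so w ≈ 7371/147 = 50.14.

w ≈ 50.1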